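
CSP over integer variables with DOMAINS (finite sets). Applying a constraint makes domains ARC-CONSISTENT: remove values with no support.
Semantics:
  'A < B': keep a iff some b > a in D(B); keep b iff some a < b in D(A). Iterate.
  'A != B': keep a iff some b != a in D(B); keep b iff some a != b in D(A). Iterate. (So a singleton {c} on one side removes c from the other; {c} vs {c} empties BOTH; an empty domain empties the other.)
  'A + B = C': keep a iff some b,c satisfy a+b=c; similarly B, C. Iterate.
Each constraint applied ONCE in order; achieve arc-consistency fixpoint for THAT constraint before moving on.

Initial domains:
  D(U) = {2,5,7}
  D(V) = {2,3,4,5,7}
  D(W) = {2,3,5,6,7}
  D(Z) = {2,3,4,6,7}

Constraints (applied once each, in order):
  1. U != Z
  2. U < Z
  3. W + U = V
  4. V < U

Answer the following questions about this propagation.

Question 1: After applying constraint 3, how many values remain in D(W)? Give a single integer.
Constraint 1 (U != Z) on D(U)={2,5,7} D(Z)={2,3,4,6,7}: no change
Constraint 2 (U < Z) on D(U)={2,5,7} D(Z)={2,3,4,6,7}: U {2,5,7}->{2,5}; Z {2,3,4,6,7}->{3,4,6,7}
Constraint 3 (W + U = V) on D(W)={2,3,5,6,7} D(U)={2,5} D(V)={2,3,4,5,7}: W {2,3,5,6,7}->{2,3,5}; V {2,3,4,5,7}->{4,5,7}
So after constraint 3: D(W)={2,3,5}, size = 3

Answer: 3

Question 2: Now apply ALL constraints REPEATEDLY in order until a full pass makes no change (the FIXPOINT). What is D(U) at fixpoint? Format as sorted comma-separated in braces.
pass 0 (initial): D(U)={2,5,7}
pass 1: U {2,5,7}->{5}; V {2,3,4,5,7}->{4}; W {2,3,5,6,7}->{2,3,5}; Z {2,3,4,6,7}->{3,4,6,7}
pass 2: U {5}->{}; V {4}->{}; W {2,3,5}->{}; Z {3,4,6,7}->{6,7}
pass 3: Z {6,7}->{}
pass 4: no change
Fixpoint after 4 passes: D(U) = {}

Answer: {}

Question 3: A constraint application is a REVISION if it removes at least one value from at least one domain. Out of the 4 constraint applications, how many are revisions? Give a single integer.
Answer: 3

Derivation:
Constraint 1 (U != Z) on D(U)={2,5,7} D(Z)={2,3,4,6,7}: no change => not a revision
Constraint 2 (U < Z) on D(U)={2,5,7} D(Z)={2,3,4,6,7}: U {2,5,7}->{2,5}; Z {2,3,4,6,7}->{3,4,6,7} => REVISION
Constraint 3 (W + U = V) on D(W)={2,3,5,6,7} D(U)={2,5} D(V)={2,3,4,5,7}: W {2,3,5,6,7}->{2,3,5}; V {2,3,4,5,7}->{4,5,7} => REVISION
Constraint 4 (V < U) on D(V)={4,5,7} D(U)={2,5}: V {4,5,7}->{4}; U {2,5}->{5} => REVISION
Total revisions = 3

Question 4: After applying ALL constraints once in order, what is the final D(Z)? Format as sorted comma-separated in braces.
Constraint 1 (U != Z) on D(U)={2,5,7} D(Z)={2,3,4,6,7}: no change
Constraint 2 (U < Z) on D(U)={2,5,7} D(Z)={2,3,4,6,7}: U {2,5,7}->{2,5}; Z {2,3,4,6,7}->{3,4,6,7}
Constraint 3 (W + U = V) on D(W)={2,3,5,6,7} D(U)={2,5} D(V)={2,3,4,5,7}: W {2,3,5,6,7}->{2,3,5}; V {2,3,4,5,7}->{4,5,7}
Constraint 4 (V < U) on D(V)={4,5,7} D(U)={2,5}: V {4,5,7}->{4}; U {2,5}->{5}
So after all 4 constraints: D(Z) = {3,4,6,7}

Answer: {3,4,6,7}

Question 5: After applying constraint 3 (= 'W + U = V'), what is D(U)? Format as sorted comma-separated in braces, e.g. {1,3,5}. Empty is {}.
Answer: {2,5}

Derivation:
Constraint 1 (U != Z) on D(U)={2,5,7} D(Z)={2,3,4,6,7}: no change
Constraint 2 (U < Z) on D(U)={2,5,7} D(Z)={2,3,4,6,7}: U {2,5,7}->{2,5}; Z {2,3,4,6,7}->{3,4,6,7}
Constraint 3 (W + U = V) on D(W)={2,3,5,6,7} D(U)={2,5} D(V)={2,3,4,5,7}: W {2,3,5,6,7}->{2,3,5}; V {2,3,4,5,7}->{4,5,7}
So after constraint 3: D(U) = {2,5}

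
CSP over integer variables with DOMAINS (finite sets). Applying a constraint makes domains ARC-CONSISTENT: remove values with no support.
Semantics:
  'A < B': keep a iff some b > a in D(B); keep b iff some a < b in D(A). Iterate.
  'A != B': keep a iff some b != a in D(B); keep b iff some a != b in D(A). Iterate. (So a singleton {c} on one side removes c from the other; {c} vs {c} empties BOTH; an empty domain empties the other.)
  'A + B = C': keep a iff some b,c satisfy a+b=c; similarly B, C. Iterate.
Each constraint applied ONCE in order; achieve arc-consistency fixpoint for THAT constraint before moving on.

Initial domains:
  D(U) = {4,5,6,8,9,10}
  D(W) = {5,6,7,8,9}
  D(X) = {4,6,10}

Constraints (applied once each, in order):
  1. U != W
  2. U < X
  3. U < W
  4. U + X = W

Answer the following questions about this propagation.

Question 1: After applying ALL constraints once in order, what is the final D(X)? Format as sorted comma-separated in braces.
Answer: {}

Derivation:
Constraint 1 (U != W) on D(U)={4,5,6,8,9,10} D(W)={5,6,7,8,9}: no change
Constraint 2 (U < X) on D(U)={4,5,6,8,9,10} D(X)={4,6,10}: U {4,5,6,8,9,10}->{4,5,6,8,9}; X {4,6,10}->{6,10}
Constraint 3 (U < W) on D(U)={4,5,6,8,9} D(W)={5,6,7,8,9}: U {4,5,6,8,9}->{4,5,6,8}
Constraint 4 (U + X = W) on D(U)={4,5,6,8} D(X)={6,10} D(W)={5,6,7,8,9}: U {4,5,6,8}->{}; X {6,10}->{}; W {5,6,7,8,9}->{}
So after all 4 constraints: D(X) = {}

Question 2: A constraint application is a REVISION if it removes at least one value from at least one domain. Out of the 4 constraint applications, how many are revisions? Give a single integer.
Answer: 3

Derivation:
Constraint 1 (U != W) on D(U)={4,5,6,8,9,10} D(W)={5,6,7,8,9}: no change => not a revision
Constraint 2 (U < X) on D(U)={4,5,6,8,9,10} D(X)={4,6,10}: U {4,5,6,8,9,10}->{4,5,6,8,9}; X {4,6,10}->{6,10} => REVISION
Constraint 3 (U < W) on D(U)={4,5,6,8,9} D(W)={5,6,7,8,9}: U {4,5,6,8,9}->{4,5,6,8} => REVISION
Constraint 4 (U + X = W) on D(U)={4,5,6,8} D(X)={6,10} D(W)={5,6,7,8,9}: U {4,5,6,8}->{}; X {6,10}->{}; W {5,6,7,8,9}->{} => REVISION
Total revisions = 3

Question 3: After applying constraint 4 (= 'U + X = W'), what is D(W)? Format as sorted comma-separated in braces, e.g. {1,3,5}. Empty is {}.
Constraint 1 (U != W) on D(U)={4,5,6,8,9,10} D(W)={5,6,7,8,9}: no change
Constraint 2 (U < X) on D(U)={4,5,6,8,9,10} D(X)={4,6,10}: U {4,5,6,8,9,10}->{4,5,6,8,9}; X {4,6,10}->{6,10}
Constraint 3 (U < W) on D(U)={4,5,6,8,9} D(W)={5,6,7,8,9}: U {4,5,6,8,9}->{4,5,6,8}
Constraint 4 (U + X = W) on D(U)={4,5,6,8} D(X)={6,10} D(W)={5,6,7,8,9}: U {4,5,6,8}->{}; X {6,10}->{}; W {5,6,7,8,9}->{}
So after constraint 4: D(W) = {}

Answer: {}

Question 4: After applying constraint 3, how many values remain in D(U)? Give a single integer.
Answer: 4

Derivation:
Constraint 1 (U != W) on D(U)={4,5,6,8,9,10} D(W)={5,6,7,8,9}: no change
Constraint 2 (U < X) on D(U)={4,5,6,8,9,10} D(X)={4,6,10}: U {4,5,6,8,9,10}->{4,5,6,8,9}; X {4,6,10}->{6,10}
Constraint 3 (U < W) on D(U)={4,5,6,8,9} D(W)={5,6,7,8,9}: U {4,5,6,8,9}->{4,5,6,8}
So after constraint 3: D(U)={4,5,6,8}, size = 4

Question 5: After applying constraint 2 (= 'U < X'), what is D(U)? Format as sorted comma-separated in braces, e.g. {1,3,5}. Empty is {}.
Constraint 1 (U != W) on D(U)={4,5,6,8,9,10} D(W)={5,6,7,8,9}: no change
Constraint 2 (U < X) on D(U)={4,5,6,8,9,10} D(X)={4,6,10}: U {4,5,6,8,9,10}->{4,5,6,8,9}; X {4,6,10}->{6,10}
So after constraint 2: D(U) = {4,5,6,8,9}

Answer: {4,5,6,8,9}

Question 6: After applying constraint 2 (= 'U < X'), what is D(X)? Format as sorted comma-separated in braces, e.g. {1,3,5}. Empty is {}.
Answer: {6,10}

Derivation:
Constraint 1 (U != W) on D(U)={4,5,6,8,9,10} D(W)={5,6,7,8,9}: no change
Constraint 2 (U < X) on D(U)={4,5,6,8,9,10} D(X)={4,6,10}: U {4,5,6,8,9,10}->{4,5,6,8,9}; X {4,6,10}->{6,10}
So after constraint 2: D(X) = {6,10}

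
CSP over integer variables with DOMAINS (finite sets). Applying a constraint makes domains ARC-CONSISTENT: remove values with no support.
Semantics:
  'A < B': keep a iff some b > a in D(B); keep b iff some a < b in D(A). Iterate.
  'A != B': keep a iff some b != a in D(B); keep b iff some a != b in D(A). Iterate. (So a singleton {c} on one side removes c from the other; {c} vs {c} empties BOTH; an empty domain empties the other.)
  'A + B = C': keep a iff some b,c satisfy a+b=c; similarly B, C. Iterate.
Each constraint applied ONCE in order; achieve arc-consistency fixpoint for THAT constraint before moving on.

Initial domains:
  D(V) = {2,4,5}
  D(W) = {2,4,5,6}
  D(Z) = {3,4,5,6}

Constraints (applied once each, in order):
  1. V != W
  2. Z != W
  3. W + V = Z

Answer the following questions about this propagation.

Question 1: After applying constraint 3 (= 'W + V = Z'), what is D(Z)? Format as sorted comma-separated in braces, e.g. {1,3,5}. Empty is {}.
Constraint 1 (V != W) on D(V)={2,4,5} D(W)={2,4,5,6}: no change
Constraint 2 (Z != W) on D(Z)={3,4,5,6} D(W)={2,4,5,6}: no change
Constraint 3 (W + V = Z) on D(W)={2,4,5,6} D(V)={2,4,5} D(Z)={3,4,5,6}: W {2,4,5,6}->{2,4}; V {2,4,5}->{2,4}; Z {3,4,5,6}->{4,6}
So after constraint 3: D(Z) = {4,6}

Answer: {4,6}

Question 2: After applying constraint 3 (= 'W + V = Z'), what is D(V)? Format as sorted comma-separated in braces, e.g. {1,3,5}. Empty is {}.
Constraint 1 (V != W) on D(V)={2,4,5} D(W)={2,4,5,6}: no change
Constraint 2 (Z != W) on D(Z)={3,4,5,6} D(W)={2,4,5,6}: no change
Constraint 3 (W + V = Z) on D(W)={2,4,5,6} D(V)={2,4,5} D(Z)={3,4,5,6}: W {2,4,5,6}->{2,4}; V {2,4,5}->{2,4}; Z {3,4,5,6}->{4,6}
So after constraint 3: D(V) = {2,4}

Answer: {2,4}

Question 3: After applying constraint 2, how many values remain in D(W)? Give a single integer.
Constraint 1 (V != W) on D(V)={2,4,5} D(W)={2,4,5,6}: no change
Constraint 2 (Z != W) on D(Z)={3,4,5,6} D(W)={2,4,5,6}: no change
So after constraint 2: D(W)={2,4,5,6}, size = 4

Answer: 4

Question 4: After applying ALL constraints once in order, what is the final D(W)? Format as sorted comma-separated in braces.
Answer: {2,4}

Derivation:
Constraint 1 (V != W) on D(V)={2,4,5} D(W)={2,4,5,6}: no change
Constraint 2 (Z != W) on D(Z)={3,4,5,6} D(W)={2,4,5,6}: no change
Constraint 3 (W + V = Z) on D(W)={2,4,5,6} D(V)={2,4,5} D(Z)={3,4,5,6}: W {2,4,5,6}->{2,4}; V {2,4,5}->{2,4}; Z {3,4,5,6}->{4,6}
So after all 3 constraints: D(W) = {2,4}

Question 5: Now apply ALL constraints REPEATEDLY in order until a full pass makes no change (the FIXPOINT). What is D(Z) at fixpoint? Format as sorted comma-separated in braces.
Answer: {4,6}

Derivation:
pass 0 (initial): D(Z)={3,4,5,6}
pass 1: V {2,4,5}->{2,4}; W {2,4,5,6}->{2,4}; Z {3,4,5,6}->{4,6}
pass 2: no change
Fixpoint after 2 passes: D(Z) = {4,6}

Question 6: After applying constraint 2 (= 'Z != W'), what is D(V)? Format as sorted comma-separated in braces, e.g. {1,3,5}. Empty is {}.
Constraint 1 (V != W) on D(V)={2,4,5} D(W)={2,4,5,6}: no change
Constraint 2 (Z != W) on D(Z)={3,4,5,6} D(W)={2,4,5,6}: no change
So after constraint 2: D(V) = {2,4,5}

Answer: {2,4,5}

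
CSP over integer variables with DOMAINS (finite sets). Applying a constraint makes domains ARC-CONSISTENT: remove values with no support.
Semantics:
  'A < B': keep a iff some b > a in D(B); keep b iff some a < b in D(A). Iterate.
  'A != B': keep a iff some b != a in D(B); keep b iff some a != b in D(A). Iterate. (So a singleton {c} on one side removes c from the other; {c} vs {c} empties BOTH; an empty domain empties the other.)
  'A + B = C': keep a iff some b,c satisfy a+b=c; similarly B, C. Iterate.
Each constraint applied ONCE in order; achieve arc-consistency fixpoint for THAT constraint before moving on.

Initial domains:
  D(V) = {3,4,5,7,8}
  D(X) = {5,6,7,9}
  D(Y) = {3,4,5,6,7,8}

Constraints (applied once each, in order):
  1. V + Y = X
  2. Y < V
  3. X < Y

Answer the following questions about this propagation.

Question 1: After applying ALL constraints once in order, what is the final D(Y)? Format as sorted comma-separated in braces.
Constraint 1 (V + Y = X) on D(V)={3,4,5,7,8} D(Y)={3,4,5,6,7,8} D(X)={5,6,7,9}: V {3,4,5,7,8}->{3,4,5}; Y {3,4,5,6,7,8}->{3,4,5,6}; X {5,6,7,9}->{6,7,9}
Constraint 2 (Y < V) on D(Y)={3,4,5,6} D(V)={3,4,5}: Y {3,4,5,6}->{3,4}; V {3,4,5}->{4,5}
Constraint 3 (X < Y) on D(X)={6,7,9} D(Y)={3,4}: X {6,7,9}->{}; Y {3,4}->{}
So after all 3 constraints: D(Y) = {}

Answer: {}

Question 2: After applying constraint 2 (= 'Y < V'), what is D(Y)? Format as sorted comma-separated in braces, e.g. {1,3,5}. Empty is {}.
Answer: {3,4}

Derivation:
Constraint 1 (V + Y = X) on D(V)={3,4,5,7,8} D(Y)={3,4,5,6,7,8} D(X)={5,6,7,9}: V {3,4,5,7,8}->{3,4,5}; Y {3,4,5,6,7,8}->{3,4,5,6}; X {5,6,7,9}->{6,7,9}
Constraint 2 (Y < V) on D(Y)={3,4,5,6} D(V)={3,4,5}: Y {3,4,5,6}->{3,4}; V {3,4,5}->{4,5}
So after constraint 2: D(Y) = {3,4}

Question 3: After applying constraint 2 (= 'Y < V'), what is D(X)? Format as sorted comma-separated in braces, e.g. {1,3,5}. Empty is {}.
Constraint 1 (V + Y = X) on D(V)={3,4,5,7,8} D(Y)={3,4,5,6,7,8} D(X)={5,6,7,9}: V {3,4,5,7,8}->{3,4,5}; Y {3,4,5,6,7,8}->{3,4,5,6}; X {5,6,7,9}->{6,7,9}
Constraint 2 (Y < V) on D(Y)={3,4,5,6} D(V)={3,4,5}: Y {3,4,5,6}->{3,4}; V {3,4,5}->{4,5}
So after constraint 2: D(X) = {6,7,9}

Answer: {6,7,9}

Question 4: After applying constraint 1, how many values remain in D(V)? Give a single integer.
Answer: 3

Derivation:
Constraint 1 (V + Y = X) on D(V)={3,4,5,7,8} D(Y)={3,4,5,6,7,8} D(X)={5,6,7,9}: V {3,4,5,7,8}->{3,4,5}; Y {3,4,5,6,7,8}->{3,4,5,6}; X {5,6,7,9}->{6,7,9}
So after constraint 1: D(V)={3,4,5}, size = 3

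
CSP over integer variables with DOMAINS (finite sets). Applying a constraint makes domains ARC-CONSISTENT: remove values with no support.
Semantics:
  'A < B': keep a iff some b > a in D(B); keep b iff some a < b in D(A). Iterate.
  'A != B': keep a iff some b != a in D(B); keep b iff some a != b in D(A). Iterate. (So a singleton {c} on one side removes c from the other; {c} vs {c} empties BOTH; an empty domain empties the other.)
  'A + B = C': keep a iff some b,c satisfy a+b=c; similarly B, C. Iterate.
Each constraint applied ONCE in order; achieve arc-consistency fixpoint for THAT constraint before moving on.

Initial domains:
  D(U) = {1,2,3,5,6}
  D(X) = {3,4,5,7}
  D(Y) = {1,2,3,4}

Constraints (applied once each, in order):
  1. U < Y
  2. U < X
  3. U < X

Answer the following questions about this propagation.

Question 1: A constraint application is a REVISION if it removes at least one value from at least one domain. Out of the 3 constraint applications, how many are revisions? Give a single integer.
Constraint 1 (U < Y) on D(U)={1,2,3,5,6} D(Y)={1,2,3,4}: U {1,2,3,5,6}->{1,2,3}; Y {1,2,3,4}->{2,3,4} => REVISION
Constraint 2 (U < X) on D(U)={1,2,3} D(X)={3,4,5,7}: no change => not a revision
Constraint 3 (U < X) on D(U)={1,2,3} D(X)={3,4,5,7}: no change => not a revision
Total revisions = 1

Answer: 1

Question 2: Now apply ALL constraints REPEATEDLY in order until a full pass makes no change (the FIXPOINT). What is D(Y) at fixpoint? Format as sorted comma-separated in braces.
Answer: {2,3,4}

Derivation:
pass 0 (initial): D(Y)={1,2,3,4}
pass 1: U {1,2,3,5,6}->{1,2,3}; Y {1,2,3,4}->{2,3,4}
pass 2: no change
Fixpoint after 2 passes: D(Y) = {2,3,4}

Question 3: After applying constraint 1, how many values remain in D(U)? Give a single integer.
Answer: 3

Derivation:
Constraint 1 (U < Y) on D(U)={1,2,3,5,6} D(Y)={1,2,3,4}: U {1,2,3,5,6}->{1,2,3}; Y {1,2,3,4}->{2,3,4}
So after constraint 1: D(U)={1,2,3}, size = 3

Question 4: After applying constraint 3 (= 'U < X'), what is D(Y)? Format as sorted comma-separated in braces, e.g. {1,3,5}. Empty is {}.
Answer: {2,3,4}

Derivation:
Constraint 1 (U < Y) on D(U)={1,2,3,5,6} D(Y)={1,2,3,4}: U {1,2,3,5,6}->{1,2,3}; Y {1,2,3,4}->{2,3,4}
Constraint 2 (U < X) on D(U)={1,2,3} D(X)={3,4,5,7}: no change
Constraint 3 (U < X) on D(U)={1,2,3} D(X)={3,4,5,7}: no change
So after constraint 3: D(Y) = {2,3,4}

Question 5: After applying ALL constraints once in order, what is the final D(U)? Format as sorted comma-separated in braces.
Answer: {1,2,3}

Derivation:
Constraint 1 (U < Y) on D(U)={1,2,3,5,6} D(Y)={1,2,3,4}: U {1,2,3,5,6}->{1,2,3}; Y {1,2,3,4}->{2,3,4}
Constraint 2 (U < X) on D(U)={1,2,3} D(X)={3,4,5,7}: no change
Constraint 3 (U < X) on D(U)={1,2,3} D(X)={3,4,5,7}: no change
So after all 3 constraints: D(U) = {1,2,3}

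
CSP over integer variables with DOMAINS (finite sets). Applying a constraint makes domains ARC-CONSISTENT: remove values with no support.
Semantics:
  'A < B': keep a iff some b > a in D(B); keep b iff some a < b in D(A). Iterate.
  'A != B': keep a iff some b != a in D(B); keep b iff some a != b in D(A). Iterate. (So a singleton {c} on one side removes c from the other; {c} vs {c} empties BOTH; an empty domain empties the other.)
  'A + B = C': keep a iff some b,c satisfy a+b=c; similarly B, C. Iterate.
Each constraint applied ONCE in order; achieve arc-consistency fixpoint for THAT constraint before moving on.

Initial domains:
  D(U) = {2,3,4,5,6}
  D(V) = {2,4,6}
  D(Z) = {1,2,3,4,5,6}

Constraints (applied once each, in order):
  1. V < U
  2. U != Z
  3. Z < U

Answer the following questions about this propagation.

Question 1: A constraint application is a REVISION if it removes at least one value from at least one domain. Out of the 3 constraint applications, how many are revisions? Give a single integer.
Answer: 2

Derivation:
Constraint 1 (V < U) on D(V)={2,4,6} D(U)={2,3,4,5,6}: V {2,4,6}->{2,4}; U {2,3,4,5,6}->{3,4,5,6} => REVISION
Constraint 2 (U != Z) on D(U)={3,4,5,6} D(Z)={1,2,3,4,5,6}: no change => not a revision
Constraint 3 (Z < U) on D(Z)={1,2,3,4,5,6} D(U)={3,4,5,6}: Z {1,2,3,4,5,6}->{1,2,3,4,5} => REVISION
Total revisions = 2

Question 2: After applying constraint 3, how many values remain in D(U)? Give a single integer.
Answer: 4

Derivation:
Constraint 1 (V < U) on D(V)={2,4,6} D(U)={2,3,4,5,6}: V {2,4,6}->{2,4}; U {2,3,4,5,6}->{3,4,5,6}
Constraint 2 (U != Z) on D(U)={3,4,5,6} D(Z)={1,2,3,4,5,6}: no change
Constraint 3 (Z < U) on D(Z)={1,2,3,4,5,6} D(U)={3,4,5,6}: Z {1,2,3,4,5,6}->{1,2,3,4,5}
So after constraint 3: D(U)={3,4,5,6}, size = 4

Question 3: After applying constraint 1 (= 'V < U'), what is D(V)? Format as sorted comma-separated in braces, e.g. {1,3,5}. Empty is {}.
Constraint 1 (V < U) on D(V)={2,4,6} D(U)={2,3,4,5,6}: V {2,4,6}->{2,4}; U {2,3,4,5,6}->{3,4,5,6}
So after constraint 1: D(V) = {2,4}

Answer: {2,4}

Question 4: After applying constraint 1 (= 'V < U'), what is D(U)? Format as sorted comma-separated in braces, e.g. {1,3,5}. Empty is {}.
Answer: {3,4,5,6}

Derivation:
Constraint 1 (V < U) on D(V)={2,4,6} D(U)={2,3,4,5,6}: V {2,4,6}->{2,4}; U {2,3,4,5,6}->{3,4,5,6}
So after constraint 1: D(U) = {3,4,5,6}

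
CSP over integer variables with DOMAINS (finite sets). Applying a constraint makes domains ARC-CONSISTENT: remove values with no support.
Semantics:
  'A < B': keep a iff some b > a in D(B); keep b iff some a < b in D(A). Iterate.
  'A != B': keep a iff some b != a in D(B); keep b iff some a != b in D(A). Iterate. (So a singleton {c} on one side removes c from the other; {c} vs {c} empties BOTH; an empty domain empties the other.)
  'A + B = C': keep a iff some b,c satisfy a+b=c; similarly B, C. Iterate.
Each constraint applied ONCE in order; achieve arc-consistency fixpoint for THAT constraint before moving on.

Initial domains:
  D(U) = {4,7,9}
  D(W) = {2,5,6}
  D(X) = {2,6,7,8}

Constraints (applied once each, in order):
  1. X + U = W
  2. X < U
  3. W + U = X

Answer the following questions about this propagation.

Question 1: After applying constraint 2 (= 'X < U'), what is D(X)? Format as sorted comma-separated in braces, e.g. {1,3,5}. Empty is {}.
Constraint 1 (X + U = W) on D(X)={2,6,7,8} D(U)={4,7,9} D(W)={2,5,6}: X {2,6,7,8}->{2}; U {4,7,9}->{4}; W {2,5,6}->{6}
Constraint 2 (X < U) on D(X)={2} D(U)={4}: no change
So after constraint 2: D(X) = {2}

Answer: {2}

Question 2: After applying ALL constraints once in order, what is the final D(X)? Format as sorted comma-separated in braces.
Constraint 1 (X + U = W) on D(X)={2,6,7,8} D(U)={4,7,9} D(W)={2,5,6}: X {2,6,7,8}->{2}; U {4,7,9}->{4}; W {2,5,6}->{6}
Constraint 2 (X < U) on D(X)={2} D(U)={4}: no change
Constraint 3 (W + U = X) on D(W)={6} D(U)={4} D(X)={2}: W {6}->{}; U {4}->{}; X {2}->{}
So after all 3 constraints: D(X) = {}

Answer: {}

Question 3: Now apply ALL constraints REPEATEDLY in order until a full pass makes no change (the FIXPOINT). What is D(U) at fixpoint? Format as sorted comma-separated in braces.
Answer: {}

Derivation:
pass 0 (initial): D(U)={4,7,9}
pass 1: U {4,7,9}->{}; W {2,5,6}->{}; X {2,6,7,8}->{}
pass 2: no change
Fixpoint after 2 passes: D(U) = {}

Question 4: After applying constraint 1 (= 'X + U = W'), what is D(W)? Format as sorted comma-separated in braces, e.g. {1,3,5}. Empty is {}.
Constraint 1 (X + U = W) on D(X)={2,6,7,8} D(U)={4,7,9} D(W)={2,5,6}: X {2,6,7,8}->{2}; U {4,7,9}->{4}; W {2,5,6}->{6}
So after constraint 1: D(W) = {6}

Answer: {6}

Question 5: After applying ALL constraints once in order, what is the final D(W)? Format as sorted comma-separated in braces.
Answer: {}

Derivation:
Constraint 1 (X + U = W) on D(X)={2,6,7,8} D(U)={4,7,9} D(W)={2,5,6}: X {2,6,7,8}->{2}; U {4,7,9}->{4}; W {2,5,6}->{6}
Constraint 2 (X < U) on D(X)={2} D(U)={4}: no change
Constraint 3 (W + U = X) on D(W)={6} D(U)={4} D(X)={2}: W {6}->{}; U {4}->{}; X {2}->{}
So after all 3 constraints: D(W) = {}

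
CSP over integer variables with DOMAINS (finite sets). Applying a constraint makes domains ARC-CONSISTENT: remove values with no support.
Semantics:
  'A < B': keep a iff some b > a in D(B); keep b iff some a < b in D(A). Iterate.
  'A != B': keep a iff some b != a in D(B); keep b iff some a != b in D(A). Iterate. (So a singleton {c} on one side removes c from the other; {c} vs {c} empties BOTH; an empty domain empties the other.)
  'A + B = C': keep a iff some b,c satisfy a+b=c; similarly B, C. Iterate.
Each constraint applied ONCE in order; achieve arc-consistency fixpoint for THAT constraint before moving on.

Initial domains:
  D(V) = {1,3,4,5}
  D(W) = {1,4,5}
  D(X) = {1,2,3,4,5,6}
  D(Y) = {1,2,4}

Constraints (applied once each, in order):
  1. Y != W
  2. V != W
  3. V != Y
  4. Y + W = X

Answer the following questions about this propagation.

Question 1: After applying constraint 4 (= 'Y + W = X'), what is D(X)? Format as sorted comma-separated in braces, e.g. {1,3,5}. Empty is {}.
Constraint 1 (Y != W) on D(Y)={1,2,4} D(W)={1,4,5}: no change
Constraint 2 (V != W) on D(V)={1,3,4,5} D(W)={1,4,5}: no change
Constraint 3 (V != Y) on D(V)={1,3,4,5} D(Y)={1,2,4}: no change
Constraint 4 (Y + W = X) on D(Y)={1,2,4} D(W)={1,4,5} D(X)={1,2,3,4,5,6}: X {1,2,3,4,5,6}->{2,3,5,6}
So after constraint 4: D(X) = {2,3,5,6}

Answer: {2,3,5,6}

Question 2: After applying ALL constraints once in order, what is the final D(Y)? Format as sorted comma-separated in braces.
Constraint 1 (Y != W) on D(Y)={1,2,4} D(W)={1,4,5}: no change
Constraint 2 (V != W) on D(V)={1,3,4,5} D(W)={1,4,5}: no change
Constraint 3 (V != Y) on D(V)={1,3,4,5} D(Y)={1,2,4}: no change
Constraint 4 (Y + W = X) on D(Y)={1,2,4} D(W)={1,4,5} D(X)={1,2,3,4,5,6}: X {1,2,3,4,5,6}->{2,3,5,6}
So after all 4 constraints: D(Y) = {1,2,4}

Answer: {1,2,4}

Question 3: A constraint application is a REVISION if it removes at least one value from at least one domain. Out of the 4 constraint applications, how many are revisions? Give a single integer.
Constraint 1 (Y != W) on D(Y)={1,2,4} D(W)={1,4,5}: no change => not a revision
Constraint 2 (V != W) on D(V)={1,3,4,5} D(W)={1,4,5}: no change => not a revision
Constraint 3 (V != Y) on D(V)={1,3,4,5} D(Y)={1,2,4}: no change => not a revision
Constraint 4 (Y + W = X) on D(Y)={1,2,4} D(W)={1,4,5} D(X)={1,2,3,4,5,6}: X {1,2,3,4,5,6}->{2,3,5,6} => REVISION
Total revisions = 1

Answer: 1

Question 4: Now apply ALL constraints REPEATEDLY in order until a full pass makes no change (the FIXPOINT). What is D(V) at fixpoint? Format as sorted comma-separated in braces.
pass 0 (initial): D(V)={1,3,4,5}
pass 1: X {1,2,3,4,5,6}->{2,3,5,6}
pass 2: no change
Fixpoint after 2 passes: D(V) = {1,3,4,5}

Answer: {1,3,4,5}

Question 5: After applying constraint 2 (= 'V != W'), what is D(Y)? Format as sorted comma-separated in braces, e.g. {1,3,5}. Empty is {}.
Constraint 1 (Y != W) on D(Y)={1,2,4} D(W)={1,4,5}: no change
Constraint 2 (V != W) on D(V)={1,3,4,5} D(W)={1,4,5}: no change
So after constraint 2: D(Y) = {1,2,4}

Answer: {1,2,4}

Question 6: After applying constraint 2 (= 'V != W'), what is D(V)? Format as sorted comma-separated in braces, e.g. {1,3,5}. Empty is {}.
Constraint 1 (Y != W) on D(Y)={1,2,4} D(W)={1,4,5}: no change
Constraint 2 (V != W) on D(V)={1,3,4,5} D(W)={1,4,5}: no change
So after constraint 2: D(V) = {1,3,4,5}

Answer: {1,3,4,5}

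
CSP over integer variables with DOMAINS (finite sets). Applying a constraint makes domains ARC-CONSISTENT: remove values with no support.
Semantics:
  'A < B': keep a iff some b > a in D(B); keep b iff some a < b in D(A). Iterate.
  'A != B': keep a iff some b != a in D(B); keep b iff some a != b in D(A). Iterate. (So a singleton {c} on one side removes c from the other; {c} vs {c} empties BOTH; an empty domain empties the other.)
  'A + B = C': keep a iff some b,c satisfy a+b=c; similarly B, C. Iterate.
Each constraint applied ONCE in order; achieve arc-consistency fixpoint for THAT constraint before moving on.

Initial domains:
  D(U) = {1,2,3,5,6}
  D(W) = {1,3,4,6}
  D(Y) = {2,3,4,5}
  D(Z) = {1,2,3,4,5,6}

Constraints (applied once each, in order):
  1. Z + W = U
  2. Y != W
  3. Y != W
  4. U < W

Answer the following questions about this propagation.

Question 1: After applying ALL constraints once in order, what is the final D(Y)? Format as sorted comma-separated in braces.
Answer: {2,3,4,5}

Derivation:
Constraint 1 (Z + W = U) on D(Z)={1,2,3,4,5,6} D(W)={1,3,4,6} D(U)={1,2,3,5,6}: Z {1,2,3,4,5,6}->{1,2,3,4,5}; W {1,3,4,6}->{1,3,4}; U {1,2,3,5,6}->{2,3,5,6}
Constraint 2 (Y != W) on D(Y)={2,3,4,5} D(W)={1,3,4}: no change
Constraint 3 (Y != W) on D(Y)={2,3,4,5} D(W)={1,3,4}: no change
Constraint 4 (U < W) on D(U)={2,3,5,6} D(W)={1,3,4}: U {2,3,5,6}->{2,3}; W {1,3,4}->{3,4}
So after all 4 constraints: D(Y) = {2,3,4,5}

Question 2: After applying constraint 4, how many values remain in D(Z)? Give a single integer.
Constraint 1 (Z + W = U) on D(Z)={1,2,3,4,5,6} D(W)={1,3,4,6} D(U)={1,2,3,5,6}: Z {1,2,3,4,5,6}->{1,2,3,4,5}; W {1,3,4,6}->{1,3,4}; U {1,2,3,5,6}->{2,3,5,6}
Constraint 2 (Y != W) on D(Y)={2,3,4,5} D(W)={1,3,4}: no change
Constraint 3 (Y != W) on D(Y)={2,3,4,5} D(W)={1,3,4}: no change
Constraint 4 (U < W) on D(U)={2,3,5,6} D(W)={1,3,4}: U {2,3,5,6}->{2,3}; W {1,3,4}->{3,4}
So after constraint 4: D(Z)={1,2,3,4,5}, size = 5

Answer: 5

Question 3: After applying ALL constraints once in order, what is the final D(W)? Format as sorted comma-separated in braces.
Constraint 1 (Z + W = U) on D(Z)={1,2,3,4,5,6} D(W)={1,3,4,6} D(U)={1,2,3,5,6}: Z {1,2,3,4,5,6}->{1,2,3,4,5}; W {1,3,4,6}->{1,3,4}; U {1,2,3,5,6}->{2,3,5,6}
Constraint 2 (Y != W) on D(Y)={2,3,4,5} D(W)={1,3,4}: no change
Constraint 3 (Y != W) on D(Y)={2,3,4,5} D(W)={1,3,4}: no change
Constraint 4 (U < W) on D(U)={2,3,5,6} D(W)={1,3,4}: U {2,3,5,6}->{2,3}; W {1,3,4}->{3,4}
So after all 4 constraints: D(W) = {3,4}

Answer: {3,4}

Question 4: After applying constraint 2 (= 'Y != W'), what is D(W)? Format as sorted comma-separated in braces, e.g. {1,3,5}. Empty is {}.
Constraint 1 (Z + W = U) on D(Z)={1,2,3,4,5,6} D(W)={1,3,4,6} D(U)={1,2,3,5,6}: Z {1,2,3,4,5,6}->{1,2,3,4,5}; W {1,3,4,6}->{1,3,4}; U {1,2,3,5,6}->{2,3,5,6}
Constraint 2 (Y != W) on D(Y)={2,3,4,5} D(W)={1,3,4}: no change
So after constraint 2: D(W) = {1,3,4}

Answer: {1,3,4}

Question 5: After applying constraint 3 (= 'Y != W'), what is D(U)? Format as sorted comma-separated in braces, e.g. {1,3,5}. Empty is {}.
Constraint 1 (Z + W = U) on D(Z)={1,2,3,4,5,6} D(W)={1,3,4,6} D(U)={1,2,3,5,6}: Z {1,2,3,4,5,6}->{1,2,3,4,5}; W {1,3,4,6}->{1,3,4}; U {1,2,3,5,6}->{2,3,5,6}
Constraint 2 (Y != W) on D(Y)={2,3,4,5} D(W)={1,3,4}: no change
Constraint 3 (Y != W) on D(Y)={2,3,4,5} D(W)={1,3,4}: no change
So after constraint 3: D(U) = {2,3,5,6}

Answer: {2,3,5,6}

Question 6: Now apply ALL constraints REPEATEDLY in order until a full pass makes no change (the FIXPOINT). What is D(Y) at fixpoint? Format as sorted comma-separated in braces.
pass 0 (initial): D(Y)={2,3,4,5}
pass 1: U {1,2,3,5,6}->{2,3}; W {1,3,4,6}->{3,4}; Z {1,2,3,4,5,6}->{1,2,3,4,5}
pass 2: U {2,3}->{}; W {3,4}->{}; Y {2,3,4,5}->{}; Z {1,2,3,4,5}->{}
pass 3: no change
Fixpoint after 3 passes: D(Y) = {}

Answer: {}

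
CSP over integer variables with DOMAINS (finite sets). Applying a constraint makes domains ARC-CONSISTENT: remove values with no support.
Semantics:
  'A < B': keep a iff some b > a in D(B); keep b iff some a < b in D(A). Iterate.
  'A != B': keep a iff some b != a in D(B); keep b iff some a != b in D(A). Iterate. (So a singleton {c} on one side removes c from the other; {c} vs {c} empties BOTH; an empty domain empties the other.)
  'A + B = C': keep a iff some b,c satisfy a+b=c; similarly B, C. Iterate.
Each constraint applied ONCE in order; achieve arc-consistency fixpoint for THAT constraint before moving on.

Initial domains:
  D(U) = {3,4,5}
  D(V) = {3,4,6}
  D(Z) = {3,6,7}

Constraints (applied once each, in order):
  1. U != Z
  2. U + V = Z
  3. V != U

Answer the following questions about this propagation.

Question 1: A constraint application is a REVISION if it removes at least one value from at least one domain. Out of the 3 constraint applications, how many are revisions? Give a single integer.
Constraint 1 (U != Z) on D(U)={3,4,5} D(Z)={3,6,7}: no change => not a revision
Constraint 2 (U + V = Z) on D(U)={3,4,5} D(V)={3,4,6} D(Z)={3,6,7}: U {3,4,5}->{3,4}; V {3,4,6}->{3,4}; Z {3,6,7}->{6,7} => REVISION
Constraint 3 (V != U) on D(V)={3,4} D(U)={3,4}: no change => not a revision
Total revisions = 1

Answer: 1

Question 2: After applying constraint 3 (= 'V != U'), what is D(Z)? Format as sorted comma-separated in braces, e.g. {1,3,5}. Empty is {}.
Constraint 1 (U != Z) on D(U)={3,4,5} D(Z)={3,6,7}: no change
Constraint 2 (U + V = Z) on D(U)={3,4,5} D(V)={3,4,6} D(Z)={3,6,7}: U {3,4,5}->{3,4}; V {3,4,6}->{3,4}; Z {3,6,7}->{6,7}
Constraint 3 (V != U) on D(V)={3,4} D(U)={3,4}: no change
So after constraint 3: D(Z) = {6,7}

Answer: {6,7}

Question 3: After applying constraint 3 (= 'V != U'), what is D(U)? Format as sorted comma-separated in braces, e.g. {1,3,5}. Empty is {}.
Answer: {3,4}

Derivation:
Constraint 1 (U != Z) on D(U)={3,4,5} D(Z)={3,6,7}: no change
Constraint 2 (U + V = Z) on D(U)={3,4,5} D(V)={3,4,6} D(Z)={3,6,7}: U {3,4,5}->{3,4}; V {3,4,6}->{3,4}; Z {3,6,7}->{6,7}
Constraint 3 (V != U) on D(V)={3,4} D(U)={3,4}: no change
So after constraint 3: D(U) = {3,4}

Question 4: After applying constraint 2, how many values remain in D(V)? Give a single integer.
Answer: 2

Derivation:
Constraint 1 (U != Z) on D(U)={3,4,5} D(Z)={3,6,7}: no change
Constraint 2 (U + V = Z) on D(U)={3,4,5} D(V)={3,4,6} D(Z)={3,6,7}: U {3,4,5}->{3,4}; V {3,4,6}->{3,4}; Z {3,6,7}->{6,7}
So after constraint 2: D(V)={3,4}, size = 2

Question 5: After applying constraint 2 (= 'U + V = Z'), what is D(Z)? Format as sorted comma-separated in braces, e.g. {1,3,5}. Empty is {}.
Answer: {6,7}

Derivation:
Constraint 1 (U != Z) on D(U)={3,4,5} D(Z)={3,6,7}: no change
Constraint 2 (U + V = Z) on D(U)={3,4,5} D(V)={3,4,6} D(Z)={3,6,7}: U {3,4,5}->{3,4}; V {3,4,6}->{3,4}; Z {3,6,7}->{6,7}
So after constraint 2: D(Z) = {6,7}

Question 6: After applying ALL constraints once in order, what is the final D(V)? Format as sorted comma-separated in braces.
Answer: {3,4}

Derivation:
Constraint 1 (U != Z) on D(U)={3,4,5} D(Z)={3,6,7}: no change
Constraint 2 (U + V = Z) on D(U)={3,4,5} D(V)={3,4,6} D(Z)={3,6,7}: U {3,4,5}->{3,4}; V {3,4,6}->{3,4}; Z {3,6,7}->{6,7}
Constraint 3 (V != U) on D(V)={3,4} D(U)={3,4}: no change
So after all 3 constraints: D(V) = {3,4}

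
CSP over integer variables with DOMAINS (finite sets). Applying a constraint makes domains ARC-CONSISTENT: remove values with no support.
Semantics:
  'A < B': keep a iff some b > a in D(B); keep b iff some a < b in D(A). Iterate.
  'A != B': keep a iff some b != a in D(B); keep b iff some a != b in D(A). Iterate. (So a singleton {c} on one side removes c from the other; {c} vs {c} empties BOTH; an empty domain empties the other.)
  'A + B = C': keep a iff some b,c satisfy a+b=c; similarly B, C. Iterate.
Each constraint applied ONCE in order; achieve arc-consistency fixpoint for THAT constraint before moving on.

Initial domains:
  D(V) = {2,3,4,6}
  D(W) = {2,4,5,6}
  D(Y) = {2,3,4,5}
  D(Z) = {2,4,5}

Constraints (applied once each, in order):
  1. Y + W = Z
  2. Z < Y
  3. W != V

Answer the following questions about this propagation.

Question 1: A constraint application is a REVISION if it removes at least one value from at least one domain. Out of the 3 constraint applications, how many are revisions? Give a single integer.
Constraint 1 (Y + W = Z) on D(Y)={2,3,4,5} D(W)={2,4,5,6} D(Z)={2,4,5}: Y {2,3,4,5}->{2,3}; W {2,4,5,6}->{2}; Z {2,4,5}->{4,5} => REVISION
Constraint 2 (Z < Y) on D(Z)={4,5} D(Y)={2,3}: Z {4,5}->{}; Y {2,3}->{} => REVISION
Constraint 3 (W != V) on D(W)={2} D(V)={2,3,4,6}: V {2,3,4,6}->{3,4,6} => REVISION
Total revisions = 3

Answer: 3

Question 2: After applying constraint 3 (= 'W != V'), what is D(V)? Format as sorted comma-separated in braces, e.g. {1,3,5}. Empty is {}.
Answer: {3,4,6}

Derivation:
Constraint 1 (Y + W = Z) on D(Y)={2,3,4,5} D(W)={2,4,5,6} D(Z)={2,4,5}: Y {2,3,4,5}->{2,3}; W {2,4,5,6}->{2}; Z {2,4,5}->{4,5}
Constraint 2 (Z < Y) on D(Z)={4,5} D(Y)={2,3}: Z {4,5}->{}; Y {2,3}->{}
Constraint 3 (W != V) on D(W)={2} D(V)={2,3,4,6}: V {2,3,4,6}->{3,4,6}
So after constraint 3: D(V) = {3,4,6}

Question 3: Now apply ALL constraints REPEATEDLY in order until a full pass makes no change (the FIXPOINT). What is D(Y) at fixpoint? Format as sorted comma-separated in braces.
pass 0 (initial): D(Y)={2,3,4,5}
pass 1: V {2,3,4,6}->{3,4,6}; W {2,4,5,6}->{2}; Y {2,3,4,5}->{}; Z {2,4,5}->{}
pass 2: V {3,4,6}->{}; W {2}->{}
pass 3: no change
Fixpoint after 3 passes: D(Y) = {}

Answer: {}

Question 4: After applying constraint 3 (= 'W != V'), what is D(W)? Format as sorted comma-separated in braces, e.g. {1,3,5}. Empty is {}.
Answer: {2}

Derivation:
Constraint 1 (Y + W = Z) on D(Y)={2,3,4,5} D(W)={2,4,5,6} D(Z)={2,4,5}: Y {2,3,4,5}->{2,3}; W {2,4,5,6}->{2}; Z {2,4,5}->{4,5}
Constraint 2 (Z < Y) on D(Z)={4,5} D(Y)={2,3}: Z {4,5}->{}; Y {2,3}->{}
Constraint 3 (W != V) on D(W)={2} D(V)={2,3,4,6}: V {2,3,4,6}->{3,4,6}
So after constraint 3: D(W) = {2}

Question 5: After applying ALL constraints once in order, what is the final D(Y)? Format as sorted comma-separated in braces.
Constraint 1 (Y + W = Z) on D(Y)={2,3,4,5} D(W)={2,4,5,6} D(Z)={2,4,5}: Y {2,3,4,5}->{2,3}; W {2,4,5,6}->{2}; Z {2,4,5}->{4,5}
Constraint 2 (Z < Y) on D(Z)={4,5} D(Y)={2,3}: Z {4,5}->{}; Y {2,3}->{}
Constraint 3 (W != V) on D(W)={2} D(V)={2,3,4,6}: V {2,3,4,6}->{3,4,6}
So after all 3 constraints: D(Y) = {}

Answer: {}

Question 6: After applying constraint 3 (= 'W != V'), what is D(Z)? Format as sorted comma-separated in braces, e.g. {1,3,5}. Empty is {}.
Constraint 1 (Y + W = Z) on D(Y)={2,3,4,5} D(W)={2,4,5,6} D(Z)={2,4,5}: Y {2,3,4,5}->{2,3}; W {2,4,5,6}->{2}; Z {2,4,5}->{4,5}
Constraint 2 (Z < Y) on D(Z)={4,5} D(Y)={2,3}: Z {4,5}->{}; Y {2,3}->{}
Constraint 3 (W != V) on D(W)={2} D(V)={2,3,4,6}: V {2,3,4,6}->{3,4,6}
So after constraint 3: D(Z) = {}

Answer: {}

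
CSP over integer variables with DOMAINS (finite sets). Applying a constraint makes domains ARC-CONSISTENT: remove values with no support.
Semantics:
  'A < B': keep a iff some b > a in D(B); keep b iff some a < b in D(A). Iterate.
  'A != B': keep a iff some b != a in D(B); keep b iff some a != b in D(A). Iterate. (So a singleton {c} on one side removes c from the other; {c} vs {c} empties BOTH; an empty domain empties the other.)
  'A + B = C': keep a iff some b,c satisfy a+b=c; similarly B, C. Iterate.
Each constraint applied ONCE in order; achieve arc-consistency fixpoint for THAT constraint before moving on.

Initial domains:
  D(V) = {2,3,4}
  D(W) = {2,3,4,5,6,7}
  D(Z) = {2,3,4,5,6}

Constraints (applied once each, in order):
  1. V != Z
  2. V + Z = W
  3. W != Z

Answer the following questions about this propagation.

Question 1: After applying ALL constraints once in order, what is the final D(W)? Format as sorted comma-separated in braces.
Constraint 1 (V != Z) on D(V)={2,3,4} D(Z)={2,3,4,5,6}: no change
Constraint 2 (V + Z = W) on D(V)={2,3,4} D(Z)={2,3,4,5,6} D(W)={2,3,4,5,6,7}: Z {2,3,4,5,6}->{2,3,4,5}; W {2,3,4,5,6,7}->{4,5,6,7}
Constraint 3 (W != Z) on D(W)={4,5,6,7} D(Z)={2,3,4,5}: no change
So after all 3 constraints: D(W) = {4,5,6,7}

Answer: {4,5,6,7}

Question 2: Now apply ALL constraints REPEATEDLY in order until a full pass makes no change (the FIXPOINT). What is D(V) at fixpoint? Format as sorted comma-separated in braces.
Answer: {2,3,4}

Derivation:
pass 0 (initial): D(V)={2,3,4}
pass 1: W {2,3,4,5,6,7}->{4,5,6,7}; Z {2,3,4,5,6}->{2,3,4,5}
pass 2: no change
Fixpoint after 2 passes: D(V) = {2,3,4}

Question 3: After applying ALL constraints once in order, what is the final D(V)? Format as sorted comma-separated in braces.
Answer: {2,3,4}

Derivation:
Constraint 1 (V != Z) on D(V)={2,3,4} D(Z)={2,3,4,5,6}: no change
Constraint 2 (V + Z = W) on D(V)={2,3,4} D(Z)={2,3,4,5,6} D(W)={2,3,4,5,6,7}: Z {2,3,4,5,6}->{2,3,4,5}; W {2,3,4,5,6,7}->{4,5,6,7}
Constraint 3 (W != Z) on D(W)={4,5,6,7} D(Z)={2,3,4,5}: no change
So after all 3 constraints: D(V) = {2,3,4}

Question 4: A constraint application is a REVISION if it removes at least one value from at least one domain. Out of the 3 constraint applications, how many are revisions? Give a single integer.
Answer: 1

Derivation:
Constraint 1 (V != Z) on D(V)={2,3,4} D(Z)={2,3,4,5,6}: no change => not a revision
Constraint 2 (V + Z = W) on D(V)={2,3,4} D(Z)={2,3,4,5,6} D(W)={2,3,4,5,6,7}: Z {2,3,4,5,6}->{2,3,4,5}; W {2,3,4,5,6,7}->{4,5,6,7} => REVISION
Constraint 3 (W != Z) on D(W)={4,5,6,7} D(Z)={2,3,4,5}: no change => not a revision
Total revisions = 1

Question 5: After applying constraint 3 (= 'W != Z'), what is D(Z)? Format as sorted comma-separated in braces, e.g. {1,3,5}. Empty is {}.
Constraint 1 (V != Z) on D(V)={2,3,4} D(Z)={2,3,4,5,6}: no change
Constraint 2 (V + Z = W) on D(V)={2,3,4} D(Z)={2,3,4,5,6} D(W)={2,3,4,5,6,7}: Z {2,3,4,5,6}->{2,3,4,5}; W {2,3,4,5,6,7}->{4,5,6,7}
Constraint 3 (W != Z) on D(W)={4,5,6,7} D(Z)={2,3,4,5}: no change
So after constraint 3: D(Z) = {2,3,4,5}

Answer: {2,3,4,5}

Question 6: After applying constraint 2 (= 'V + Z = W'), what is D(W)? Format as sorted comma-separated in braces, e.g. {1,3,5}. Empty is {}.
Answer: {4,5,6,7}

Derivation:
Constraint 1 (V != Z) on D(V)={2,3,4} D(Z)={2,3,4,5,6}: no change
Constraint 2 (V + Z = W) on D(V)={2,3,4} D(Z)={2,3,4,5,6} D(W)={2,3,4,5,6,7}: Z {2,3,4,5,6}->{2,3,4,5}; W {2,3,4,5,6,7}->{4,5,6,7}
So after constraint 2: D(W) = {4,5,6,7}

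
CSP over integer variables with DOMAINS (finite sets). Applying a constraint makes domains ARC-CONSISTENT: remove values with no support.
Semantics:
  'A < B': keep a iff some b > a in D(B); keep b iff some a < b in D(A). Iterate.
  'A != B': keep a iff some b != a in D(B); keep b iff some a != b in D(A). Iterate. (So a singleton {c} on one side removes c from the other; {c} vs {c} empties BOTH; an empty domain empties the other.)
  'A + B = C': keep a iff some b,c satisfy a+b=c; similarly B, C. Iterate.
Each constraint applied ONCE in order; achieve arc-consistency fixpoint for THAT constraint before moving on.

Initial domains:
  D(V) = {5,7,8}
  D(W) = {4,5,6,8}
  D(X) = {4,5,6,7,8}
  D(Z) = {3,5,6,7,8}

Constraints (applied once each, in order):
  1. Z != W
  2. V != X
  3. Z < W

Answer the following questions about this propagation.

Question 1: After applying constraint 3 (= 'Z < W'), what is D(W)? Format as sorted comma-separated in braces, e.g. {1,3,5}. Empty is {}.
Constraint 1 (Z != W) on D(Z)={3,5,6,7,8} D(W)={4,5,6,8}: no change
Constraint 2 (V != X) on D(V)={5,7,8} D(X)={4,5,6,7,8}: no change
Constraint 3 (Z < W) on D(Z)={3,5,6,7,8} D(W)={4,5,6,8}: Z {3,5,6,7,8}->{3,5,6,7}
So after constraint 3: D(W) = {4,5,6,8}

Answer: {4,5,6,8}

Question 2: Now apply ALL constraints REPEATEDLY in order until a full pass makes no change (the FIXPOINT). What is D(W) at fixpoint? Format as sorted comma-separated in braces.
Answer: {4,5,6,8}

Derivation:
pass 0 (initial): D(W)={4,5,6,8}
pass 1: Z {3,5,6,7,8}->{3,5,6,7}
pass 2: no change
Fixpoint after 2 passes: D(W) = {4,5,6,8}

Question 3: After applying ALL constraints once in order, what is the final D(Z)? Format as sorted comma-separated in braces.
Constraint 1 (Z != W) on D(Z)={3,5,6,7,8} D(W)={4,5,6,8}: no change
Constraint 2 (V != X) on D(V)={5,7,8} D(X)={4,5,6,7,8}: no change
Constraint 3 (Z < W) on D(Z)={3,5,6,7,8} D(W)={4,5,6,8}: Z {3,5,6,7,8}->{3,5,6,7}
So after all 3 constraints: D(Z) = {3,5,6,7}

Answer: {3,5,6,7}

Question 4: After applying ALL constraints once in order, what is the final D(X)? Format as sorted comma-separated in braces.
Answer: {4,5,6,7,8}

Derivation:
Constraint 1 (Z != W) on D(Z)={3,5,6,7,8} D(W)={4,5,6,8}: no change
Constraint 2 (V != X) on D(V)={5,7,8} D(X)={4,5,6,7,8}: no change
Constraint 3 (Z < W) on D(Z)={3,5,6,7,8} D(W)={4,5,6,8}: Z {3,5,6,7,8}->{3,5,6,7}
So after all 3 constraints: D(X) = {4,5,6,7,8}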